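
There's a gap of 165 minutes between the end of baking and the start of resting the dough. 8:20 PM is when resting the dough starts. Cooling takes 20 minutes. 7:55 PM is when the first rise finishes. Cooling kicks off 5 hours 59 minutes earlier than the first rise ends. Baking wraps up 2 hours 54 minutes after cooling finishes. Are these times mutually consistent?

Cooling starts at 7:55 PM − 359 min = 1:56 PM.
Cooling ends at 1:56 PM + 20 min = 2:16 PM.
Baking ends at 2:16 PM + 174 min = 5:10 PM.
Resting the dough starts at 5:10 PM + 165 min = 7:55 PM.
But resting the dough is also said to start at 8:20 PM — a 25-minute conflict.

No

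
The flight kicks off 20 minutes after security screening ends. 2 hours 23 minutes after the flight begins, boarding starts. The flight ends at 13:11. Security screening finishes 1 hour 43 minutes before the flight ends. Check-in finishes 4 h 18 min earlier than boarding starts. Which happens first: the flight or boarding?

Security screening ends at 13:11 − 103 min = 11:28.
The flight starts at 11:28 + 20 min = 11:48.
Boarding starts at 11:48 + 143 min = 14:11.
The flight starts at 11:48 and boarding starts at 14:11, so the flight is first.

the flight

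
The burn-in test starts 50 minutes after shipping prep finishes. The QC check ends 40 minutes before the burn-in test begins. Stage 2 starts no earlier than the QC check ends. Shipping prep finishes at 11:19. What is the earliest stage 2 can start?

The burn-in test starts at 11:19 + 50 min = 12:09.
The QC check ends at 12:09 − 40 min = 11:29.
Stage 2 is bounded by the QC check, so the earliest it can start is 11:29.

11:29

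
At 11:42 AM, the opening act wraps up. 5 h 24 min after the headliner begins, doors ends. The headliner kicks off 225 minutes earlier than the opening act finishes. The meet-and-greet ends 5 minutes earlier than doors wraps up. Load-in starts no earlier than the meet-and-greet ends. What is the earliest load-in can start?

The headliner starts at 11:42 AM − 225 min = 7:57 AM.
Doors ends at 7:57 AM + 324 min = 1:21 PM.
The meet-and-greet ends at 1:21 PM − 5 min = 1:16 PM.
Load-in is bounded by the meet-and-greet, so the earliest it can start is 1:16 PM.

1:16 PM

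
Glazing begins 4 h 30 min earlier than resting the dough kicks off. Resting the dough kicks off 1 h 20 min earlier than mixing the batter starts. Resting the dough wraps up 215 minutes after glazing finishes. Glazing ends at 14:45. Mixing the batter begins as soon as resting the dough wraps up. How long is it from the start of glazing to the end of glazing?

Resting the dough ends at 14:45 + 215 min = 18:20.
So mixing the batter starts at 18:20.
Resting the dough starts at 18:20 − 80 min = 17:00.
Glazing starts at 17:00 − 270 min = 12:30.
From 12:30 to 14:45 is 2 h 15 min.

2 h 15 min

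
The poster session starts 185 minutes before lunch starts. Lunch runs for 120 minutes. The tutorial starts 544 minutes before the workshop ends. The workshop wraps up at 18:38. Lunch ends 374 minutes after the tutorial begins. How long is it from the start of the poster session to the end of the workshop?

The tutorial starts at 18:38 − 544 min = 09:34.
Lunch ends at 09:34 + 374 min = 15:48.
Lunch starts at 15:48 − 120 min = 13:48.
The poster session starts at 13:48 − 185 min = 10:43.
From 10:43 to 18:38 is 7 h 55 min.

7 h 55 min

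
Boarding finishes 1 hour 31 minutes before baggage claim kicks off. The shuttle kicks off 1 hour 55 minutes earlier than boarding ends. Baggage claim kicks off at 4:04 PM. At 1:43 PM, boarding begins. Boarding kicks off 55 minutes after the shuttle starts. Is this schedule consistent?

Boarding ends at 4:04 PM − 91 min = 2:33 PM.
The shuttle starts at 2:33 PM − 115 min = 12:38 PM.
Boarding starts at 12:38 PM + 55 min = 1:33 PM.
But boarding is also said to start at 1:43 PM — a 10-minute conflict.

No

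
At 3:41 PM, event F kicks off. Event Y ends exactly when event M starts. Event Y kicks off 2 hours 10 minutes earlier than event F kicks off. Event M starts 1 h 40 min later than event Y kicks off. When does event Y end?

3:11 PM

Event Y starts at 3:41 PM − 130 min = 1:31 PM.
Event M starts at 1:31 PM + 100 min = 3:11 PM.
So event Y ends at 3:11 PM.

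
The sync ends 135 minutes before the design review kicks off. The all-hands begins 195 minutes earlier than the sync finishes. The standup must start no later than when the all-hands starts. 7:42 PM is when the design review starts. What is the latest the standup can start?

2:12 PM

The sync ends at 7:42 PM − 135 min = 5:27 PM.
The all-hands starts at 5:27 PM − 195 min = 2:12 PM.
The standup is bounded by the all-hands, so the latest it can start is 2:12 PM.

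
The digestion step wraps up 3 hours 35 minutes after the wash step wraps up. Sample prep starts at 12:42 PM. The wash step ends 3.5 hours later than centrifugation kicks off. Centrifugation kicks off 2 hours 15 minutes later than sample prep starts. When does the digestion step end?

10:02 PM

Centrifugation starts at 12:42 PM + 135 min = 2:57 PM.
The wash step ends at 2:57 PM + 210 min = 6:27 PM.
The digestion step ends at 6:27 PM + 215 min = 10:02 PM.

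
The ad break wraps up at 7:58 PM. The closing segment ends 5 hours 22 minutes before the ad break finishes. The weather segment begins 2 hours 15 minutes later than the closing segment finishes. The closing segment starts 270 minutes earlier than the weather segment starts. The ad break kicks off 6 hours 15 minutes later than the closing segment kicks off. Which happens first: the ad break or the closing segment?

The closing segment ends at 7:58 PM − 322 min = 2:36 PM.
The weather segment starts at 2:36 PM + 135 min = 4:51 PM.
The closing segment starts at 4:51 PM − 270 min = 12:21 PM.
The ad break starts at 12:21 PM + 375 min = 6:36 PM.
The ad break starts at 6:36 PM and the closing segment starts at 12:21 PM, so the closing segment is first.

the closing segment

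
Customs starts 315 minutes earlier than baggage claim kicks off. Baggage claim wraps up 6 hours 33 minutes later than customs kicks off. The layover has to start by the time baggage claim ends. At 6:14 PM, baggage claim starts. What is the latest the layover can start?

7:32 PM

Customs starts at 6:14 PM − 315 min = 12:59 PM.
Baggage claim ends at 12:59 PM + 393 min = 7:32 PM.
The layover is bounded by baggage claim, so the latest it can start is 7:32 PM.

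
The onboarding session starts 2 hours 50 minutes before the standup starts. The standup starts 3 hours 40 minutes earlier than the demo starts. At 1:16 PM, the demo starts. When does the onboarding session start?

6:46 AM

The standup starts at 1:16 PM − 220 min = 9:36 AM.
The onboarding session starts at 9:36 AM − 170 min = 6:46 AM.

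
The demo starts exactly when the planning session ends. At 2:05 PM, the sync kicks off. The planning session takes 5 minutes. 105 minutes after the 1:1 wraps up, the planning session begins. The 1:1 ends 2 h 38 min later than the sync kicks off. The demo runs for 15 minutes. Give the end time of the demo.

The 1:1 ends at 2:05 PM + 158 min = 4:43 PM.
The planning session starts at 4:43 PM + 105 min = 6:28 PM.
The planning session ends at 6:28 PM + 5 min = 6:33 PM.
So the demo starts at 6:33 PM.
The demo ends at 6:33 PM + 15 min = 6:48 PM.

6:48 PM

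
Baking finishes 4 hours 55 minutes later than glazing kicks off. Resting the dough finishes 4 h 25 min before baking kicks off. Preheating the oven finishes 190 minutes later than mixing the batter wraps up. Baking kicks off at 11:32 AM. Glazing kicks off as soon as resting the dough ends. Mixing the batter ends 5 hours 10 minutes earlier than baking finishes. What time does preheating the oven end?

Resting the dough ends at 11:32 AM − 265 min = 7:07 AM.
So glazing starts at 7:07 AM.
Baking ends at 7:07 AM + 295 min = 12:02 PM.
Mixing the batter ends at 12:02 PM − 310 min = 6:52 AM.
Preheating the oven ends at 6:52 AM + 190 min = 10:02 AM.

10:02 AM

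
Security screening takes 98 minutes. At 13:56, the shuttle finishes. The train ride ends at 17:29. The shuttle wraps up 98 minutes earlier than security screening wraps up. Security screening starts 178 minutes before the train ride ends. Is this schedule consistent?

No

Security screening starts at 17:29 − 178 min = 14:31.
Security screening ends at 14:31 + 98 min = 16:09.
The shuttle ends at 16:09 − 98 min = 14:31.
But the shuttle is also said to end at 13:56 — a 35-minute conflict.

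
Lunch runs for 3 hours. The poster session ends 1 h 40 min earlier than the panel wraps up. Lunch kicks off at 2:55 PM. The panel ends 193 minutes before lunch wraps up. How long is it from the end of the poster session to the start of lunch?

113 minutes

Lunch ends at 2:55 PM + 180 min = 5:55 PM.
The panel ends at 5:55 PM − 193 min = 2:42 PM.
The poster session ends at 2:42 PM − 100 min = 1:02 PM.
From 1:02 PM to 2:55 PM is 113 minutes.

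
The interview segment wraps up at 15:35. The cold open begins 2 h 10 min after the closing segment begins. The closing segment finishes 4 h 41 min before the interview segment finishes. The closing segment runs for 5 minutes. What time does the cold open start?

12:59

The closing segment ends at 15:35 − 281 min = 10:54.
The closing segment starts at 10:54 − 5 min = 10:49.
The cold open starts at 10:49 + 130 min = 12:59.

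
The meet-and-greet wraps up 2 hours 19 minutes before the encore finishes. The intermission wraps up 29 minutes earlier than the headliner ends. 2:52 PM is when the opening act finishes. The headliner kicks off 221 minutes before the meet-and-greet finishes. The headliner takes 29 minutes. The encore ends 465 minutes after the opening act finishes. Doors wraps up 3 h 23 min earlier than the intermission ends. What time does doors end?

The encore ends at 2:52 PM + 465 min = 10:37 PM.
The meet-and-greet ends at 10:37 PM − 139 min = 8:18 PM.
The headliner starts at 8:18 PM − 221 min = 4:37 PM.
The headliner ends at 4:37 PM + 29 min = 5:06 PM.
The intermission ends at 5:06 PM − 29 min = 4:37 PM.
Doors ends at 4:37 PM − 203 min = 1:14 PM.

1:14 PM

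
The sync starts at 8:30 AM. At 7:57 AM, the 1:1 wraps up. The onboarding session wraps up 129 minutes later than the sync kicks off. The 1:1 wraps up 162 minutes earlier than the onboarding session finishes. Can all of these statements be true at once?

The onboarding session ends at 8:30 AM + 129 min = 10:39 AM.
The 1:1 ends at 10:39 AM − 162 min = 7:57 AM.
That matches the stated 7:57 AM, so the schedule is consistent.

Yes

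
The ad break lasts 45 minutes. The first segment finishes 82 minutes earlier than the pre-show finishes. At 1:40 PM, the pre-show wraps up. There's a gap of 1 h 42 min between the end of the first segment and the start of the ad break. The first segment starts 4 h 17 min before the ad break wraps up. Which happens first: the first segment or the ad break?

the first segment

The first segment ends at 1:40 PM − 82 min = 12:18 PM.
The ad break starts at 12:18 PM + 102 min = 2:00 PM.
The ad break ends at 2:00 PM + 45 min = 2:45 PM.
The first segment starts at 2:45 PM − 257 min = 10:28 AM.
The first segment starts at 10:28 AM and the ad break starts at 2:00 PM, so the first segment is first.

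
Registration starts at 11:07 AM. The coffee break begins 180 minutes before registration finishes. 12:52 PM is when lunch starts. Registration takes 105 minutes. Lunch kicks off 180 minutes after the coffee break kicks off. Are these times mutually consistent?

Yes

Registration ends at 11:07 AM + 105 min = 12:52 PM.
The coffee break starts at 12:52 PM − 180 min = 9:52 AM.
Lunch starts at 9:52 AM + 180 min = 12:52 PM.
That matches the stated 12:52 PM, so the schedule is consistent.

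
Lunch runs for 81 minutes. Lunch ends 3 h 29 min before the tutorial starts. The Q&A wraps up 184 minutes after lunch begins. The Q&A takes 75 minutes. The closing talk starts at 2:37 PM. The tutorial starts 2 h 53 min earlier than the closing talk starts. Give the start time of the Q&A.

The tutorial starts at 2:37 PM − 173 min = 11:44 AM.
Lunch ends at 11:44 AM − 209 min = 8:15 AM.
Lunch starts at 8:15 AM − 81 min = 6:54 AM.
The Q&A ends at 6:54 AM + 184 min = 9:58 AM.
The Q&A starts at 9:58 AM − 75 min = 8:43 AM.

8:43 AM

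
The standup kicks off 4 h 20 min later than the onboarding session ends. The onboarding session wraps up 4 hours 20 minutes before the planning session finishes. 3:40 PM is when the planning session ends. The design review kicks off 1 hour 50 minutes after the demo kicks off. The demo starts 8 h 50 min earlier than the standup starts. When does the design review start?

8:40 AM

The onboarding session ends at 3:40 PM − 260 min = 11:20 AM.
The standup starts at 11:20 AM + 260 min = 3:40 PM.
The demo starts at 3:40 PM − 530 min = 6:50 AM.
The design review starts at 6:50 AM + 110 min = 8:40 AM.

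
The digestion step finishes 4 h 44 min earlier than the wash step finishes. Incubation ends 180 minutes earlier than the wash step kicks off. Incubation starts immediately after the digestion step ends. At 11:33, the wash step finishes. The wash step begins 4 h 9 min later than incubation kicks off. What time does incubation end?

07:58

The digestion step ends at 11:33 − 284 min = 06:49.
So incubation starts at 06:49.
The wash step starts at 06:49 + 249 min = 10:58.
Incubation ends at 10:58 − 180 min = 07:58.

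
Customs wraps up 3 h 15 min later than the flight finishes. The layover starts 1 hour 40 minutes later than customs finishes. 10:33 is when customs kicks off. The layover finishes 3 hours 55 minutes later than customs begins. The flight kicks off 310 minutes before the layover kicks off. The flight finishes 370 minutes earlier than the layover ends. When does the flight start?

The layover ends at 10:33 + 235 min = 14:28.
The flight ends at 14:28 − 370 min = 08:18.
Customs ends at 08:18 + 195 min = 11:33.
The layover starts at 11:33 + 100 min = 13:13.
The flight starts at 13:13 − 310 min = 08:03.

08:03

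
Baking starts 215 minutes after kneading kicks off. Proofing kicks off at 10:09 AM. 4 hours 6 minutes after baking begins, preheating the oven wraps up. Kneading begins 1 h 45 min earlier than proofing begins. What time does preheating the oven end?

Kneading starts at 10:09 AM − 105 min = 8:24 AM.
Baking starts at 8:24 AM + 215 min = 11:59 AM.
Preheating the oven ends at 11:59 AM + 246 min = 4:05 PM.

4:05 PM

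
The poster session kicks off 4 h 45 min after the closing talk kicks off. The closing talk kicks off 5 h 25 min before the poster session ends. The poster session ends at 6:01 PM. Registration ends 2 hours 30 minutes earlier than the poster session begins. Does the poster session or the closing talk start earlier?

The closing talk starts at 6:01 PM − 325 min = 12:36 PM.
The poster session starts at 12:36 PM + 285 min = 5:21 PM.
The poster session starts at 5:21 PM and the closing talk starts at 12:36 PM, so the closing talk is first.

the closing talk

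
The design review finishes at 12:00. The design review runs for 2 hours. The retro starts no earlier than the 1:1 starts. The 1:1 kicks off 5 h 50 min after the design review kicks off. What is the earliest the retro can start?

The design review starts at 12:00 − 120 min = 10:00.
The 1:1 starts at 10:00 + 350 min = 15:50.
The retro is bounded by the 1:1, so the earliest it can start is 15:50.

15:50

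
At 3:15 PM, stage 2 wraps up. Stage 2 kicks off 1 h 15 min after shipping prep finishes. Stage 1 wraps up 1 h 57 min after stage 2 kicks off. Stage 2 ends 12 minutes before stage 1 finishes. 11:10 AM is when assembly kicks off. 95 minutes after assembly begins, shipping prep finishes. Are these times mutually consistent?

Shipping prep ends at 11:10 AM + 95 min = 12:45 PM.
Stage 2 starts at 12:45 PM + 75 min = 2:00 PM.
Stage 1 ends at 2:00 PM + 117 min = 3:57 PM.
Stage 2 ends at 3:57 PM − 12 min = 3:45 PM.
But stage 2 is also said to end at 3:15 PM — a 30-minute conflict.

No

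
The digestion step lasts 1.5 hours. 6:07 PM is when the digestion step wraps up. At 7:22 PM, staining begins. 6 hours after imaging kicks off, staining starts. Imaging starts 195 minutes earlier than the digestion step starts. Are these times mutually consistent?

The digestion step starts at 6:07 PM − 90 min = 4:37 PM.
Imaging starts at 4:37 PM − 195 min = 1:22 PM.
Staining starts at 1:22 PM + 360 min = 7:22 PM.
That matches the stated 7:22 PM, so the schedule is consistent.

Yes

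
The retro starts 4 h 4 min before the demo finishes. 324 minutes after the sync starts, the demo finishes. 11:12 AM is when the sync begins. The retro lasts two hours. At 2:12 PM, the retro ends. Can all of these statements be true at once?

The demo ends at 11:12 AM + 324 min = 4:36 PM.
The retro starts at 4:36 PM − 244 min = 12:32 PM.
The retro ends at 12:32 PM + 120 min = 2:32 PM.
But the retro is also said to end at 2:12 PM — a 20-minute conflict.

No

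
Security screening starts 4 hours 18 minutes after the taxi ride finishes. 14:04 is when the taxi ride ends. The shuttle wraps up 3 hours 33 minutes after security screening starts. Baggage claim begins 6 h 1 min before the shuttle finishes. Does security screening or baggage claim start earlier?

baggage claim

Security screening starts at 14:04 + 258 min = 18:22.
The shuttle ends at 18:22 + 213 min = 21:55.
Baggage claim starts at 21:55 − 361 min = 15:54.
Security screening starts at 18:22 and baggage claim starts at 15:54, so baggage claim is first.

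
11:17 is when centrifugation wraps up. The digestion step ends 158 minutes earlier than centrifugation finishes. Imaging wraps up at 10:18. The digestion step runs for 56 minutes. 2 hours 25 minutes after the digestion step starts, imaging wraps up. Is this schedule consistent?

No

The digestion step ends at 11:17 − 158 min = 08:39.
The digestion step starts at 08:39 − 56 min = 07:43.
Imaging ends at 07:43 + 145 min = 10:08.
But imaging is also said to end at 10:18 — a 10-minute conflict.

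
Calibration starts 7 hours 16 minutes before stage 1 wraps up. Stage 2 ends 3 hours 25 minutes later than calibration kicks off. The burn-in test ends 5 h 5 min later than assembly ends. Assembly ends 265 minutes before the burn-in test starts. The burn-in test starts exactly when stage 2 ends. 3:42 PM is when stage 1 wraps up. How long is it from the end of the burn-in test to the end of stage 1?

3 hours 11 minutes

Calibration starts at 3:42 PM − 436 min = 8:26 AM.
Stage 2 ends at 8:26 AM + 205 min = 11:51 AM.
So the burn-in test starts at 11:51 AM.
Assembly ends at 11:51 AM − 265 min = 7:26 AM.
The burn-in test ends at 7:26 AM + 305 min = 12:31 PM.
From 12:31 PM to 3:42 PM is 3 hours 11 minutes.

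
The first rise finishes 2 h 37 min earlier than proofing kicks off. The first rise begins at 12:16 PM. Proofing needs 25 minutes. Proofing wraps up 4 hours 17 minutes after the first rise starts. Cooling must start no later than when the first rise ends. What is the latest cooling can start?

Proofing ends at 12:16 PM + 257 min = 4:33 PM.
Proofing starts at 4:33 PM − 25 min = 4:08 PM.
The first rise ends at 4:08 PM − 157 min = 1:31 PM.
Cooling is bounded by the first rise, so the latest it can start is 1:31 PM.

1:31 PM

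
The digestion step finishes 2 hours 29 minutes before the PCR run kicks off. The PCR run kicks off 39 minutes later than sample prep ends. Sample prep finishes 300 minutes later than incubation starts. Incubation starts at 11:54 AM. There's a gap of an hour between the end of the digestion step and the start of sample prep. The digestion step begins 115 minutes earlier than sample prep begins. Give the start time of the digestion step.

Sample prep ends at 11:54 AM + 300 min = 4:54 PM.
The PCR run starts at 4:54 PM + 39 min = 5:33 PM.
The digestion step ends at 5:33 PM − 149 min = 3:04 PM.
Sample prep starts at 3:04 PM + 60 min = 4:04 PM.
The digestion step starts at 4:04 PM − 115 min = 2:09 PM.

2:09 PM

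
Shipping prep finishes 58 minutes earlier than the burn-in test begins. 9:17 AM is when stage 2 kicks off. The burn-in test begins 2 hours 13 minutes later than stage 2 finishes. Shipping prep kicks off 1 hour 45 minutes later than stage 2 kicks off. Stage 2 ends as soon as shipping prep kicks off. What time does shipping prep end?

12:17 PM

Shipping prep starts at 9:17 AM + 105 min = 11:02 AM.
So stage 2 ends at 11:02 AM.
The burn-in test starts at 11:02 AM + 133 min = 1:15 PM.
Shipping prep ends at 1:15 PM − 58 min = 12:17 PM.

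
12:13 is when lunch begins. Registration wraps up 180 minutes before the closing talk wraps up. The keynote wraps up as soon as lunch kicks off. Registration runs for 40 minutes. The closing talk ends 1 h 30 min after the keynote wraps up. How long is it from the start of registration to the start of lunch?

2 hours 10 minutes

The keynote ends at 12:13.
The closing talk ends at 12:13 + 90 min = 13:43.
Registration ends at 13:43 − 180 min = 10:43.
Registration starts at 10:43 − 40 min = 10:03.
From 10:03 to 12:13 is 2 hours 10 minutes.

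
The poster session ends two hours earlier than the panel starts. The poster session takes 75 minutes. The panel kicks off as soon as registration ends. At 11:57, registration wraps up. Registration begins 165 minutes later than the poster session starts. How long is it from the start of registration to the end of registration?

half an hour

The panel starts at 11:57.
The poster session ends at 11:57 − 120 min = 09:57.
The poster session starts at 09:57 − 75 min = 08:42.
Registration starts at 08:42 + 165 min = 11:27.
From 11:27 to 11:57 is half an hour.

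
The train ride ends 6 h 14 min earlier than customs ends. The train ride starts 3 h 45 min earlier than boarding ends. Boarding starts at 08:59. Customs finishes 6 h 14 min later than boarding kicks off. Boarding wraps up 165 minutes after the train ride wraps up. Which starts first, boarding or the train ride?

the train ride

Customs ends at 08:59 + 374 min = 15:13.
The train ride ends at 15:13 − 374 min = 08:59.
Boarding ends at 08:59 + 165 min = 11:44.
The train ride starts at 11:44 − 225 min = 07:59.
Boarding starts at 08:59 and the train ride starts at 07:59, so the train ride is first.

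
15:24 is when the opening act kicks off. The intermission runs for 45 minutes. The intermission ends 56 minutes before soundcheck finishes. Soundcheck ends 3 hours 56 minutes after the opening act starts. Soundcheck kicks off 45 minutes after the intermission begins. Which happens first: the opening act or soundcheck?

the opening act

Soundcheck ends at 15:24 + 236 min = 19:20.
The intermission ends at 19:20 − 56 min = 18:24.
The intermission starts at 18:24 − 45 min = 17:39.
Soundcheck starts at 17:39 + 45 min = 18:24.
The opening act starts at 15:24 and soundcheck starts at 18:24, so the opening act is first.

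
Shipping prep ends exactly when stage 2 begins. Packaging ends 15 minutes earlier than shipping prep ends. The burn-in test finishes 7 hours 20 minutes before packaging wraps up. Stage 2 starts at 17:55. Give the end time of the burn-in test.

10:20

Shipping prep ends at 17:55.
Packaging ends at 17:55 − 15 min = 17:40.
The burn-in test ends at 17:40 − 440 min = 10:20.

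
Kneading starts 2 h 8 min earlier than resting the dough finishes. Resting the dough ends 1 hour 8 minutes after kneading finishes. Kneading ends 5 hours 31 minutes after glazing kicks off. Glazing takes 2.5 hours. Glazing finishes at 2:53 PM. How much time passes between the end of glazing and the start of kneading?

Glazing starts at 2:53 PM − 150 min = 12:23 PM.
Kneading ends at 12:23 PM + 331 min = 5:54 PM.
Resting the dough ends at 5:54 PM + 68 min = 7:02 PM.
Kneading starts at 7:02 PM − 128 min = 4:54 PM.
From 2:53 PM to 4:54 PM is 121 minutes.

121 minutes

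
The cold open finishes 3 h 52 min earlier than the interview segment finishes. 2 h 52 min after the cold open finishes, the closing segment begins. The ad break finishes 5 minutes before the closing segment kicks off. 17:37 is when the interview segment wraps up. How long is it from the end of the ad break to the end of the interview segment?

The cold open ends at 17:37 − 232 min = 13:45.
The closing segment starts at 13:45 + 172 min = 16:37.
The ad break ends at 16:37 − 5 min = 16:32.
From 16:32 to 17:37 is 1 h 5 min.

1 h 5 min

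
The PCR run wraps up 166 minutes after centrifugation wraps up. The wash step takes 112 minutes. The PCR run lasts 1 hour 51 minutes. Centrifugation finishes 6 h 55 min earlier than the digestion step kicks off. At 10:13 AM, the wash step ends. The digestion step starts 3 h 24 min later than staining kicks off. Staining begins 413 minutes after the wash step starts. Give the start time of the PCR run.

12:38 PM

The wash step starts at 10:13 AM − 112 min = 8:21 AM.
Staining starts at 8:21 AM + 413 min = 3:14 PM.
The digestion step starts at 3:14 PM + 204 min = 6:38 PM.
Centrifugation ends at 6:38 PM − 415 min = 11:43 AM.
The PCR run ends at 11:43 AM + 166 min = 2:29 PM.
The PCR run starts at 2:29 PM − 111 min = 12:38 PM.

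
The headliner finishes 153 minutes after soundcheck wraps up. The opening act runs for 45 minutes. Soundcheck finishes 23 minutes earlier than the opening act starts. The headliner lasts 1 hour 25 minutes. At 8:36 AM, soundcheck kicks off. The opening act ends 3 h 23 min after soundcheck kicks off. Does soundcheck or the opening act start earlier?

The opening act ends at 8:36 AM + 203 min = 11:59 AM.
The opening act starts at 11:59 AM − 45 min = 11:14 AM.
Soundcheck starts at 8:36 AM and the opening act starts at 11:14 AM, so soundcheck is first.

soundcheck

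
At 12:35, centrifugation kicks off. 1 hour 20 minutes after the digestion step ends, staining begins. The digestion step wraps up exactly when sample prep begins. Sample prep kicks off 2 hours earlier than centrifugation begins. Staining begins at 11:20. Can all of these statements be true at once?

No

Sample prep starts at 12:35 − 120 min = 10:35.
So the digestion step ends at 10:35.
Staining starts at 10:35 + 80 min = 11:55.
But staining is also said to start at 11:20 — a 35-minute conflict.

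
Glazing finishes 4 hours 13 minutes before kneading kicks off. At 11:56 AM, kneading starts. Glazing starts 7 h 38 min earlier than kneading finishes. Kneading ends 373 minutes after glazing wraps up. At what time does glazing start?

6:18 AM

Glazing ends at 11:56 AM − 253 min = 7:43 AM.
Kneading ends at 7:43 AM + 373 min = 1:56 PM.
Glazing starts at 1:56 PM − 458 min = 6:18 AM.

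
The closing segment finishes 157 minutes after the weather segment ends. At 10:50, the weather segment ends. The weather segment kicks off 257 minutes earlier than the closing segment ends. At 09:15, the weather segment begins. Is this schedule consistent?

The closing segment ends at 10:50 + 157 min = 13:27.
The weather segment starts at 13:27 − 257 min = 09:10.
But the weather segment is also said to start at 09:15 — a 5-minute conflict.

No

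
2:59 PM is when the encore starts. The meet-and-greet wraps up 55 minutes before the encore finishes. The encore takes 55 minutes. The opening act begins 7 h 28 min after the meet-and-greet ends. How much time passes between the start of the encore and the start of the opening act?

The encore ends at 2:59 PM + 55 min = 3:54 PM.
The meet-and-greet ends at 3:54 PM − 55 min = 2:59 PM.
The opening act starts at 2:59 PM + 448 min = 10:27 PM.
From 2:59 PM to 10:27 PM is 448 minutes.

448 minutes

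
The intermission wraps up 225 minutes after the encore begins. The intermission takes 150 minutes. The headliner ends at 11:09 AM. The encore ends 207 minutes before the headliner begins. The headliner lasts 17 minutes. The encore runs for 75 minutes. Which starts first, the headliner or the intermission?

The headliner starts at 11:09 AM − 17 min = 10:52 AM.
The encore ends at 10:52 AM − 207 min = 7:25 AM.
The encore starts at 7:25 AM − 75 min = 6:10 AM.
The intermission ends at 6:10 AM + 225 min = 9:55 AM.
The intermission starts at 9:55 AM − 150 min = 7:25 AM.
The headliner starts at 10:52 AM and the intermission starts at 7:25 AM, so the intermission is first.

the intermission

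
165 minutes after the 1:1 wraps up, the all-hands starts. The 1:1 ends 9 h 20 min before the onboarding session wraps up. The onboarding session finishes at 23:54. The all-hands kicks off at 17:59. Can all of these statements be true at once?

No

The 1:1 ends at 23:54 − 560 min = 14:34.
The all-hands starts at 14:34 + 165 min = 17:19.
But the all-hands is also said to start at 17:59 — a 40-minute conflict.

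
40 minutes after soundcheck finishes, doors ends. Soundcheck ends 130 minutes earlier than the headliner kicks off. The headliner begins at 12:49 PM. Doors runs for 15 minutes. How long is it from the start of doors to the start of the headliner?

1 h 45 min

Soundcheck ends at 12:49 PM − 130 min = 10:39 AM.
Doors ends at 10:39 AM + 40 min = 11:19 AM.
Doors starts at 11:19 AM − 15 min = 11:04 AM.
From 11:04 AM to 12:49 PM is 1 h 45 min.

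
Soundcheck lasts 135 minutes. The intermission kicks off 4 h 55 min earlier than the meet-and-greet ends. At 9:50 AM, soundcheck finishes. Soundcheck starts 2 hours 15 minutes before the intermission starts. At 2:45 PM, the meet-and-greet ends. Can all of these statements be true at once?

Yes

The intermission starts at 2:45 PM − 295 min = 9:50 AM.
Soundcheck starts at 9:50 AM − 135 min = 7:35 AM.
Soundcheck ends at 7:35 AM + 135 min = 9:50 AM.
That matches the stated 9:50 AM, so the schedule is consistent.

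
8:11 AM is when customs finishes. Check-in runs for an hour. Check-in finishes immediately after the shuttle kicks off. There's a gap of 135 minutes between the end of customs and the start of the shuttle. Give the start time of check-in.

9:26 AM

The shuttle starts at 8:11 AM + 135 min = 10:26 AM.
So check-in ends at 10:26 AM.
Check-in starts at 10:26 AM − 60 min = 9:26 AM.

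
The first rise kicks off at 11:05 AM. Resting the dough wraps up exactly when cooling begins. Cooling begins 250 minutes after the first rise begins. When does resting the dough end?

3:15 PM

Cooling starts at 11:05 AM + 250 min = 3:15 PM.
So resting the dough ends at 3:15 PM.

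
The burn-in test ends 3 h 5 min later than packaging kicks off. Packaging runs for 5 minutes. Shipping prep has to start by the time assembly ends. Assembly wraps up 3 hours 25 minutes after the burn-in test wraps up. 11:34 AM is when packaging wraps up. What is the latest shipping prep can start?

Packaging starts at 11:34 AM − 5 min = 11:29 AM.
The burn-in test ends at 11:29 AM + 185 min = 2:34 PM.
Assembly ends at 2:34 PM + 205 min = 5:59 PM.
Shipping prep is bounded by assembly, so the latest it can start is 5:59 PM.

5:59 PM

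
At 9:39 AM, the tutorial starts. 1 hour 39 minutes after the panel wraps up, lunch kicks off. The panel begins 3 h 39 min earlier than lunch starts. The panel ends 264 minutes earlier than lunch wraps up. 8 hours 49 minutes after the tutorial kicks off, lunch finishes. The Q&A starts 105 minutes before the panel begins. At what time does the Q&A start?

10:19 AM

Lunch ends at 9:39 AM + 529 min = 6:28 PM.
The panel ends at 6:28 PM − 264 min = 2:04 PM.
Lunch starts at 2:04 PM + 99 min = 3:43 PM.
The panel starts at 3:43 PM − 219 min = 12:04 PM.
The Q&A starts at 12:04 PM − 105 min = 10:19 AM.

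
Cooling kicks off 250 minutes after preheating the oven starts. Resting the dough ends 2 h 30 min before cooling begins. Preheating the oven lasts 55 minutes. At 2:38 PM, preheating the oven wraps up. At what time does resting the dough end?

3:23 PM

Preheating the oven starts at 2:38 PM − 55 min = 1:43 PM.
Cooling starts at 1:43 PM + 250 min = 5:53 PM.
Resting the dough ends at 5:53 PM − 150 min = 3:23 PM.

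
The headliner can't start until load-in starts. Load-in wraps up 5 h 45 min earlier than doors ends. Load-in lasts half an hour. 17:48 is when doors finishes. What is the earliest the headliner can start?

11:33

Load-in ends at 17:48 − 345 min = 12:03.
Load-in starts at 12:03 − 30 min = 11:33.
The headliner is bounded by load-in, so the earliest it can start is 11:33.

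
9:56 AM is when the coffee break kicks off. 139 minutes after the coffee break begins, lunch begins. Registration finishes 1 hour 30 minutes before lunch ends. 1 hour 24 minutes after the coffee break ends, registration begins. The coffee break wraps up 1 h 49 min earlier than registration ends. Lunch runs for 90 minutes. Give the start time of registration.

Lunch starts at 9:56 AM + 139 min = 12:15 PM.
Lunch ends at 12:15 PM + 90 min = 1:45 PM.
Registration ends at 1:45 PM − 90 min = 12:15 PM.
The coffee break ends at 12:15 PM − 109 min = 10:26 AM.
Registration starts at 10:26 AM + 84 min = 11:50 AM.

11:50 AM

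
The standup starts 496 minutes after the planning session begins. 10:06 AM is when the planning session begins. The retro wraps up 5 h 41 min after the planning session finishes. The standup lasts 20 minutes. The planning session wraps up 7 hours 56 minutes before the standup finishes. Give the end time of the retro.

4:27 PM

The standup starts at 10:06 AM + 496 min = 6:22 PM.
The standup ends at 6:22 PM + 20 min = 6:42 PM.
The planning session ends at 6:42 PM − 476 min = 10:46 AM.
The retro ends at 10:46 AM + 341 min = 4:27 PM.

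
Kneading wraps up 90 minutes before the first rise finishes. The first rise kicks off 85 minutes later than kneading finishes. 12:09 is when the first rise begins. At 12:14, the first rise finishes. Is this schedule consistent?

Yes

Kneading ends at 12:14 − 90 min = 10:44.
The first rise starts at 10:44 + 85 min = 12:09.
That matches the stated 12:09, so the schedule is consistent.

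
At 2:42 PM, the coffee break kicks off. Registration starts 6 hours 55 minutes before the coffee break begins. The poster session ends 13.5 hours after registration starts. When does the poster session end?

Registration starts at 2:42 PM − 415 min = 7:47 AM.
The poster session ends at 7:47 AM + 810 min = 9:17 PM.

9:17 PM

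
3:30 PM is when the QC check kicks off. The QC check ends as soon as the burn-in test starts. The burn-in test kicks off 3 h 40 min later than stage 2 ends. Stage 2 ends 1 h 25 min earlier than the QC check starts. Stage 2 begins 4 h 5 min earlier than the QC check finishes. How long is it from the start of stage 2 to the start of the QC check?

Stage 2 ends at 3:30 PM − 85 min = 2:05 PM.
The burn-in test starts at 2:05 PM + 220 min = 5:45 PM.
So the QC check ends at 5:45 PM.
Stage 2 starts at 5:45 PM − 245 min = 1:40 PM.
From 1:40 PM to 3:30 PM is 1 h 50 min.

1 h 50 min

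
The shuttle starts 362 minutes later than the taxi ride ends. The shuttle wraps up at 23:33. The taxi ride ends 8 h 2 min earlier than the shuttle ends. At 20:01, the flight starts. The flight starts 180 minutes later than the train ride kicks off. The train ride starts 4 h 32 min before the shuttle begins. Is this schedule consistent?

The taxi ride ends at 23:33 − 482 min = 15:31.
The shuttle starts at 15:31 + 362 min = 21:33.
The train ride starts at 21:33 − 272 min = 17:01.
The flight starts at 17:01 + 180 min = 20:01.
That matches the stated 20:01, so the schedule is consistent.

Yes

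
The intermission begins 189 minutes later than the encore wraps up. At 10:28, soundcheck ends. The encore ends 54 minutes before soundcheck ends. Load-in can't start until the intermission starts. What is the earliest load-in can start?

The encore ends at 10:28 − 54 min = 09:34.
The intermission starts at 09:34 + 189 min = 12:43.
Load-in is bounded by the intermission, so the earliest it can start is 12:43.

12:43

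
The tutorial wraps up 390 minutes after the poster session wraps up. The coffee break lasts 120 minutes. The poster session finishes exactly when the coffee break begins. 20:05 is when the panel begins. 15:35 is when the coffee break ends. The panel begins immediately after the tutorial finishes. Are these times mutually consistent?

The coffee break starts at 15:35 − 120 min = 13:35.
So the poster session ends at 13:35.
The tutorial ends at 13:35 + 390 min = 20:05.
So the panel starts at 20:05.
That matches the stated 20:05, so the schedule is consistent.

Yes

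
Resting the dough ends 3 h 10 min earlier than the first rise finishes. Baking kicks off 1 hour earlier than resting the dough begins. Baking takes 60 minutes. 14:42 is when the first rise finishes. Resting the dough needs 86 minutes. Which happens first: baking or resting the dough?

baking

Resting the dough ends at 14:42 − 190 min = 11:32.
Resting the dough starts at 11:32 − 86 min = 10:06.
Baking starts at 10:06 − 60 min = 09:06.
Baking starts at 09:06 and resting the dough starts at 10:06, so baking is first.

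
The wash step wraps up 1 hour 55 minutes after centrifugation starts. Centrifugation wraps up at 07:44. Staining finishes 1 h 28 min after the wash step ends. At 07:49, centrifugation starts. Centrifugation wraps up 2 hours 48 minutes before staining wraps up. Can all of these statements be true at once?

No

The wash step ends at 07:49 + 115 min = 09:44.
Staining ends at 09:44 + 88 min = 11:12.
Centrifugation ends at 11:12 − 168 min = 08:24.
But centrifugation is also said to end at 07:44 — a 40-minute conflict.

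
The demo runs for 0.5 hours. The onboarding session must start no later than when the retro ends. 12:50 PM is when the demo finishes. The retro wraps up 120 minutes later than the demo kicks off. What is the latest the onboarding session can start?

The demo starts at 12:50 PM − 30 min = 12:20 PM.
The retro ends at 12:20 PM + 120 min = 2:20 PM.
The onboarding session is bounded by the retro, so the latest it can start is 2:20 PM.

2:20 PM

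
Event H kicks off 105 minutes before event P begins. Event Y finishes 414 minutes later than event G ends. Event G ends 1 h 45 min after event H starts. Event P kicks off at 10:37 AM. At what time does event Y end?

Event H starts at 10:37 AM − 105 min = 8:52 AM.
Event G ends at 8:52 AM + 105 min = 10:37 AM.
Event Y ends at 10:37 AM + 414 min = 5:31 PM.

5:31 PM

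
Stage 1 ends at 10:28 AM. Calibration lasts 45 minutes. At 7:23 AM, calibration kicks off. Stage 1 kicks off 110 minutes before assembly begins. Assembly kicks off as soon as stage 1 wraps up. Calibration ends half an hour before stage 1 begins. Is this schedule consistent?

Yes

Assembly starts at 10:28 AM.
Stage 1 starts at 10:28 AM − 110 min = 8:38 AM.
Calibration ends at 8:38 AM − 30 min = 8:08 AM.
Calibration starts at 8:08 AM − 45 min = 7:23 AM.
That matches the stated 7:23 AM, so the schedule is consistent.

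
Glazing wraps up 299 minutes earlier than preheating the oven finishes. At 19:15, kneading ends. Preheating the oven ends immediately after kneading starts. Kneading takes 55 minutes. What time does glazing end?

Kneading starts at 19:15 − 55 min = 18:20.
So preheating the oven ends at 18:20.
Glazing ends at 18:20 − 299 min = 13:21.

13:21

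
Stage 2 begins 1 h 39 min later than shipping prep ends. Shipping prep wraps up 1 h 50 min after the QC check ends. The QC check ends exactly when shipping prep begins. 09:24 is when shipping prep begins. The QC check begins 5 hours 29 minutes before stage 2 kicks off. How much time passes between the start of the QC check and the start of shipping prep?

The QC check ends at 09:24.
Shipping prep ends at 09:24 + 110 min = 11:14.
Stage 2 starts at 11:14 + 99 min = 12:53.
The QC check starts at 12:53 − 329 min = 07:24.
From 07:24 to 09:24 is 120 minutes.

120 minutes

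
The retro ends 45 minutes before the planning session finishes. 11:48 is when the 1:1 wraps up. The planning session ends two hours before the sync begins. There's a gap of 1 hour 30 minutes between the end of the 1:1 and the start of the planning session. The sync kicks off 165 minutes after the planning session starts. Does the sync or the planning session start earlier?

the planning session

The planning session starts at 11:48 + 90 min = 13:18.
The sync starts at 13:18 + 165 min = 16:03.
The sync starts at 16:03 and the planning session starts at 13:18, so the planning session is first.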